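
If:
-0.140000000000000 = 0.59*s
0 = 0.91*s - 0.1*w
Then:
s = -0.24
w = -2.16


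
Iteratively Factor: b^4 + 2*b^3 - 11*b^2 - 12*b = (b + 1)*(b^3 + b^2 - 12*b) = b*(b + 1)*(b^2 + b - 12) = b*(b - 3)*(b + 1)*(b + 4)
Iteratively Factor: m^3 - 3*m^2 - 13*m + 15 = (m - 5)*(m^2 + 2*m - 3) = (m - 5)*(m + 3)*(m - 1)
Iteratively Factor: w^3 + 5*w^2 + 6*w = (w)*(w^2 + 5*w + 6) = w*(w + 3)*(w + 2)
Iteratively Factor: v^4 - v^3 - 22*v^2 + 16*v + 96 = (v - 4)*(v^3 + 3*v^2 - 10*v - 24) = (v - 4)*(v + 2)*(v^2 + v - 12) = (v - 4)*(v - 3)*(v + 2)*(v + 4)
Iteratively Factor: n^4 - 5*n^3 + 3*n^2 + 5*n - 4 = (n - 4)*(n^3 - n^2 - n + 1) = (n - 4)*(n - 1)*(n^2 - 1) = (n - 4)*(n - 1)^2*(n + 1)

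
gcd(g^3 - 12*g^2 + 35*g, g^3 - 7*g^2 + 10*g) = g^2 - 5*g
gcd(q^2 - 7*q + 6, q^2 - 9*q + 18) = q - 6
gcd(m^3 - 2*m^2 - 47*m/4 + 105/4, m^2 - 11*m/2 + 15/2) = m^2 - 11*m/2 + 15/2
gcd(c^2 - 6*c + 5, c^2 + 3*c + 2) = 1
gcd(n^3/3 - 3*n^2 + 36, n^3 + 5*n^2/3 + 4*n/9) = 1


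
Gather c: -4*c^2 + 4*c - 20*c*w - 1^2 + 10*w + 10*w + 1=-4*c^2 + c*(4 - 20*w) + 20*w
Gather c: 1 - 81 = -80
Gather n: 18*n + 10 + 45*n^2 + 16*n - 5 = 45*n^2 + 34*n + 5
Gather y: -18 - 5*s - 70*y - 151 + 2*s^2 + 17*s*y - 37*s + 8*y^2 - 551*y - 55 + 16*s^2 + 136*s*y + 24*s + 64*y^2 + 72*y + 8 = 18*s^2 - 18*s + 72*y^2 + y*(153*s - 549) - 216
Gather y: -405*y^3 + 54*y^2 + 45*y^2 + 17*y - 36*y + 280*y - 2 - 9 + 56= -405*y^3 + 99*y^2 + 261*y + 45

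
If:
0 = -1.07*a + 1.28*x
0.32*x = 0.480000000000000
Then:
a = 1.79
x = 1.50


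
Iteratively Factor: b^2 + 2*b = (b + 2)*(b)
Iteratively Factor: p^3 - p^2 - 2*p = (p)*(p^2 - p - 2) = p*(p - 2)*(p + 1)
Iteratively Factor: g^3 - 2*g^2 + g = (g)*(g^2 - 2*g + 1) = g*(g - 1)*(g - 1)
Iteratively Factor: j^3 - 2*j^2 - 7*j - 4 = (j + 1)*(j^2 - 3*j - 4) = (j - 4)*(j + 1)*(j + 1)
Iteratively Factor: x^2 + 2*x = (x)*(x + 2)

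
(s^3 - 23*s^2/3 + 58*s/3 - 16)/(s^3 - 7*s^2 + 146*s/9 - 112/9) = 3*(s - 3)/(3*s - 7)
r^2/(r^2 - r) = r/(r - 1)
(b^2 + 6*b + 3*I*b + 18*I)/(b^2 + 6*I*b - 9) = (b + 6)/(b + 3*I)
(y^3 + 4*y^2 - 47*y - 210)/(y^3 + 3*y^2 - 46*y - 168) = (y + 5)/(y + 4)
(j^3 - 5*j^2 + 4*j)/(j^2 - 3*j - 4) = j*(j - 1)/(j + 1)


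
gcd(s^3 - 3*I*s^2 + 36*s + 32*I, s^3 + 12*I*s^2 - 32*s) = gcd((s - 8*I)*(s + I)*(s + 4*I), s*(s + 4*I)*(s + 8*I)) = s + 4*I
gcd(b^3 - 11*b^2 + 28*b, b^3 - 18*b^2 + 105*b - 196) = b^2 - 11*b + 28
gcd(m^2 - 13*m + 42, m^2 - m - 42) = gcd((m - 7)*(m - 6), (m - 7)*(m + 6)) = m - 7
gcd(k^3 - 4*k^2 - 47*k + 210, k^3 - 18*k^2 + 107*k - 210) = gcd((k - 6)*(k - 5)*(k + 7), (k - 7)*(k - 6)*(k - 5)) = k^2 - 11*k + 30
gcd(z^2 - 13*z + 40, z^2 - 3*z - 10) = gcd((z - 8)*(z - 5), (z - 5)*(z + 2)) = z - 5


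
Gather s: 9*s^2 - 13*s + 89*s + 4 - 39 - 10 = 9*s^2 + 76*s - 45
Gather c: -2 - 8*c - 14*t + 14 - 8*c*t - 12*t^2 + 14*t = c*(-8*t - 8) - 12*t^2 + 12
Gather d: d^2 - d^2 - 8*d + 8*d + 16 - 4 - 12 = 0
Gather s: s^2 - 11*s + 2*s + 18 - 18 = s^2 - 9*s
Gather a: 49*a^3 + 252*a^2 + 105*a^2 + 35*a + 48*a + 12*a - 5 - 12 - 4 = 49*a^3 + 357*a^2 + 95*a - 21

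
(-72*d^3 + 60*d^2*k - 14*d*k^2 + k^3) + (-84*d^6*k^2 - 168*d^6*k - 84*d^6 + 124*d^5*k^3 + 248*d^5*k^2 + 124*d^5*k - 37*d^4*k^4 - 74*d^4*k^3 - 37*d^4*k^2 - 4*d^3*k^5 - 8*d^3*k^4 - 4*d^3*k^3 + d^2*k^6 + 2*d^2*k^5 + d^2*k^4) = -84*d^6*k^2 - 168*d^6*k - 84*d^6 + 124*d^5*k^3 + 248*d^5*k^2 + 124*d^5*k - 37*d^4*k^4 - 74*d^4*k^3 - 37*d^4*k^2 - 4*d^3*k^5 - 8*d^3*k^4 - 4*d^3*k^3 - 72*d^3 + d^2*k^6 + 2*d^2*k^5 + d^2*k^4 + 60*d^2*k - 14*d*k^2 + k^3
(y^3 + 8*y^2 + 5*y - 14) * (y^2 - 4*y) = y^5 + 4*y^4 - 27*y^3 - 34*y^2 + 56*y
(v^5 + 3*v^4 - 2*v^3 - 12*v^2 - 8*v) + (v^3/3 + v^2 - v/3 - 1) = v^5 + 3*v^4 - 5*v^3/3 - 11*v^2 - 25*v/3 - 1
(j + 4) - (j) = 4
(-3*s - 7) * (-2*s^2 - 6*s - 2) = 6*s^3 + 32*s^2 + 48*s + 14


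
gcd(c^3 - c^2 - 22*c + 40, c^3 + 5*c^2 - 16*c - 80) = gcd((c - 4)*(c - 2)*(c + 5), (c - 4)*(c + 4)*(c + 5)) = c^2 + c - 20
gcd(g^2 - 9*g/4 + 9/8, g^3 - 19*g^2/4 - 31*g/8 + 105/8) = g - 3/2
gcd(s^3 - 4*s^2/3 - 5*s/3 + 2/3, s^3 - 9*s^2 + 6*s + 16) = s^2 - s - 2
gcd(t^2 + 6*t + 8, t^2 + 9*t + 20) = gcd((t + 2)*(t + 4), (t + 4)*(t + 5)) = t + 4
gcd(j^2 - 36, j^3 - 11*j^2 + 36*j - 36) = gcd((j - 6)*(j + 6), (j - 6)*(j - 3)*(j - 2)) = j - 6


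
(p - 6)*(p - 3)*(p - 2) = p^3 - 11*p^2 + 36*p - 36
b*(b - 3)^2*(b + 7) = b^4 + b^3 - 33*b^2 + 63*b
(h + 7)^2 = h^2 + 14*h + 49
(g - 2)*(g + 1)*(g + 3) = g^3 + 2*g^2 - 5*g - 6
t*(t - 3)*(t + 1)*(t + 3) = t^4 + t^3 - 9*t^2 - 9*t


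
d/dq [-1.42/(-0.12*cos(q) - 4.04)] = 0.1704*sin(q)/(0.12*cos(q) + 4.04)^2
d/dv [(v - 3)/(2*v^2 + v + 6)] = (2*v^2 + v - (v - 3)*(4*v + 1) + 6)/(2*v^2 + v + 6)^2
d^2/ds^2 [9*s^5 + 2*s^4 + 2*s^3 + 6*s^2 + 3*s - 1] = 180*s^3 + 24*s^2 + 12*s + 12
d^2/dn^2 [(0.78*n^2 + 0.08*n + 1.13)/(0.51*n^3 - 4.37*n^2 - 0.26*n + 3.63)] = (0.405756*n^6 + 0.124847999999993*n^5 + 3.07774800000001*n^4 - 59.206844*n^3 + 201.040014*n^2 + 2.76591*n + 56.710354)/(0.132651*n^9 - 3.409911*n^8 + 29.015379*n^7 - 77.144192*n^6 - 63.33324*n^5 + 204.190977*n^4 + 44.889517*n^3 - 172.012995*n^2 - 10.277982*n + 47.832147)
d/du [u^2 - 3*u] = 2*u - 3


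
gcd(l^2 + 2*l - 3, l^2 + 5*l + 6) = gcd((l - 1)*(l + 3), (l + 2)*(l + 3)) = l + 3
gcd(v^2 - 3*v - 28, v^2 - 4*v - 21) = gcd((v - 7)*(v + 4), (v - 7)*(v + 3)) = v - 7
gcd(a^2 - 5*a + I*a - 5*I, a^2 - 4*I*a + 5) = a + I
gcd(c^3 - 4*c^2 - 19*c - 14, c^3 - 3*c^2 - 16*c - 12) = c^2 + 3*c + 2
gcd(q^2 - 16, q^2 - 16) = q^2 - 16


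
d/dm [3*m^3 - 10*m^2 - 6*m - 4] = 9*m^2 - 20*m - 6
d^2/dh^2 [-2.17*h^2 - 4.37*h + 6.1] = -4.34000000000000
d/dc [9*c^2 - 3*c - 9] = 18*c - 3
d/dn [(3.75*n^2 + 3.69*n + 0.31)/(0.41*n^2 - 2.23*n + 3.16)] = (-9.8754*n^2 + 23.4458*n + 12.3517)/(0.1681*n^4 - 1.8286*n^3 + 7.5641*n^2 - 14.0936*n + 9.9856)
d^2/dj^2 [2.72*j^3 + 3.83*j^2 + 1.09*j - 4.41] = 16.32*j + 7.66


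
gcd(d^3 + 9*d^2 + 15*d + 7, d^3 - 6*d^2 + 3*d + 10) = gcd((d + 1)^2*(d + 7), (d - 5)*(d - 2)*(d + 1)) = d + 1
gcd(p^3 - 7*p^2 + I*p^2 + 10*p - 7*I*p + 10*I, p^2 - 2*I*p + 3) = p + I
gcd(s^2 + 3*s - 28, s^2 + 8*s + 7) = s + 7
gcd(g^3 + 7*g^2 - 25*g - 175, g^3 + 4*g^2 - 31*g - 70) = g^2 + 2*g - 35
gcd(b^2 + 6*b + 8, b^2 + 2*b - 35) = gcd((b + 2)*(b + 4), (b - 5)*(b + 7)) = 1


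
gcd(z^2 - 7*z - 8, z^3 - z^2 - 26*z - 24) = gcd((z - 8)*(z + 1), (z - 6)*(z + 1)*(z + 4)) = z + 1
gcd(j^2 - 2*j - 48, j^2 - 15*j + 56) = j - 8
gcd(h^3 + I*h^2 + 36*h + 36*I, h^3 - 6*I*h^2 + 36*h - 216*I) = h^2 + 36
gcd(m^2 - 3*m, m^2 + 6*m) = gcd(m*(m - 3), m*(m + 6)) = m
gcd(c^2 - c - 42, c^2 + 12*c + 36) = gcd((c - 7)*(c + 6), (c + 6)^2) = c + 6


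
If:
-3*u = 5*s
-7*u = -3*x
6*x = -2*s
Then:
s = 0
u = 0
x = 0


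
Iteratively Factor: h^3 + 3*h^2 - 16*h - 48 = (h - 4)*(h^2 + 7*h + 12) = (h - 4)*(h + 4)*(h + 3)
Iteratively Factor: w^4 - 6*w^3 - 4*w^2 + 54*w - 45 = (w - 3)*(w^3 - 3*w^2 - 13*w + 15) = (w - 3)*(w + 3)*(w^2 - 6*w + 5) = (w - 3)*(w - 1)*(w + 3)*(w - 5)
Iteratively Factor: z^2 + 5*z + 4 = (z + 4)*(z + 1)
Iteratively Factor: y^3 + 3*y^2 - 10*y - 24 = (y + 4)*(y^2 - y - 6) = (y - 3)*(y + 4)*(y + 2)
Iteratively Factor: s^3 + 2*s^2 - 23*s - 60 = (s - 5)*(s^2 + 7*s + 12) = (s - 5)*(s + 3)*(s + 4)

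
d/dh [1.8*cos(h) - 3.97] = -1.8*sin(h)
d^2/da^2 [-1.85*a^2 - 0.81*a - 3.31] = -3.70000000000000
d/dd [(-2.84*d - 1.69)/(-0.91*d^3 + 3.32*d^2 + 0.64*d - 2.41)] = (-5.1688*d^3 + 4.8151*d^2 + 11.2216*d + 7.926)/(0.8281*d^6 - 6.0424*d^5 + 9.8576*d^4 + 8.6358*d^3 - 15.5928*d^2 - 3.0848*d + 5.8081)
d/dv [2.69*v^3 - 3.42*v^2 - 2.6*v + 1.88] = 8.07*v^2 - 6.84*v - 2.6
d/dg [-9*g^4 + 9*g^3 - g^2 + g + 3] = -36*g^3 + 27*g^2 - 2*g + 1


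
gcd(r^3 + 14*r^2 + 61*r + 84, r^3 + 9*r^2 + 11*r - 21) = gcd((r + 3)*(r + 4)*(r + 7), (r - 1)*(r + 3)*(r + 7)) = r^2 + 10*r + 21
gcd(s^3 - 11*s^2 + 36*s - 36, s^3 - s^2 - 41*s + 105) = s - 3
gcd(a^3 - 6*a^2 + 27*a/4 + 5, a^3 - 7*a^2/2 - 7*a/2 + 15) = a - 5/2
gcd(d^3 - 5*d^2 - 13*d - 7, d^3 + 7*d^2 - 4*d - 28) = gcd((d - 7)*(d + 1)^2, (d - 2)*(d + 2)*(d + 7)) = 1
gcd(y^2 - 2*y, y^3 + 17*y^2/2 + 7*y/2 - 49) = y - 2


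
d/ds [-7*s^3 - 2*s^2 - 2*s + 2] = -21*s^2 - 4*s - 2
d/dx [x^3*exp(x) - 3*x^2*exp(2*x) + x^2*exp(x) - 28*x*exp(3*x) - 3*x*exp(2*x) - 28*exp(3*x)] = (x^3 - 6*x^2*exp(x) + 4*x^2 - 84*x*exp(2*x) - 12*x*exp(x) + 2*x - 112*exp(2*x) - 3*exp(x))*exp(x)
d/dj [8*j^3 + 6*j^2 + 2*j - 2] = 24*j^2 + 12*j + 2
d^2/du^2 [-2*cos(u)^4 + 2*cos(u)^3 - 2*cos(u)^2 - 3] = 32*sin(u)^4 - 48*sin(u)^2 - 3*cos(u)/2 - 9*cos(3*u)/2 + 12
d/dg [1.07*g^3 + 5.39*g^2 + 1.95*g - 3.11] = 3.21*g^2 + 10.78*g + 1.95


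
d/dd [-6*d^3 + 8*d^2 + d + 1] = -18*d^2 + 16*d + 1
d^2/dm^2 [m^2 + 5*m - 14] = 2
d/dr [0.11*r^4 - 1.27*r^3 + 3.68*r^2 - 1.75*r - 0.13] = 0.44*r^3 - 3.81*r^2 + 7.36*r - 1.75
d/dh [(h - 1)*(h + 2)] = 2*h + 1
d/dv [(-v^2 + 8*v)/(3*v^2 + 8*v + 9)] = 2*(-16*v^2 - 9*v + 36)/(9*v^4 + 48*v^3 + 118*v^2 + 144*v + 81)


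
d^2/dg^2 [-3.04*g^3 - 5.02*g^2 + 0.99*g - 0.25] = -18.24*g - 10.04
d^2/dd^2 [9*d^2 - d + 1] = 18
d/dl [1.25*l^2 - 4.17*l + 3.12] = 2.5*l - 4.17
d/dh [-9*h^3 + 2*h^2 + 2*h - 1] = -27*h^2 + 4*h + 2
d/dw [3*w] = 3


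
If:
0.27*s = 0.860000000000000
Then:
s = 3.19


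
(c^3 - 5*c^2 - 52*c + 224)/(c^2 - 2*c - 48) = (c^2 + 3*c - 28)/(c + 6)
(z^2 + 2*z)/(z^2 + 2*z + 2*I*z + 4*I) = z/(z + 2*I)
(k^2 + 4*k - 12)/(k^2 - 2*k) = (k + 6)/k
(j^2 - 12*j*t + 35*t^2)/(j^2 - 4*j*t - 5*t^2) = (j - 7*t)/(j + t)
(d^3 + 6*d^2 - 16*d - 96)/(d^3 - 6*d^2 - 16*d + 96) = (d + 6)/(d - 6)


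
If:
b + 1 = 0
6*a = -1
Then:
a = -1/6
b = -1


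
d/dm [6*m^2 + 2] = 12*m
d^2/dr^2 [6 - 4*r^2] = -8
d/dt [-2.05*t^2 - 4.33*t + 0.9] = -4.1*t - 4.33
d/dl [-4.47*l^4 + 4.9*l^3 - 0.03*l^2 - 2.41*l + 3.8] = -17.88*l^3 + 14.7*l^2 - 0.06*l - 2.41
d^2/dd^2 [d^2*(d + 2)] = 6*d + 4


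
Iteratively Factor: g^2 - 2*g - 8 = (g + 2)*(g - 4)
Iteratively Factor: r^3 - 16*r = (r)*(r^2 - 16) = r*(r - 4)*(r + 4)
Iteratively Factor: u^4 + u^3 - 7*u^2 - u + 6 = (u + 3)*(u^3 - 2*u^2 - u + 2) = (u - 2)*(u + 3)*(u^2 - 1) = (u - 2)*(u + 1)*(u + 3)*(u - 1)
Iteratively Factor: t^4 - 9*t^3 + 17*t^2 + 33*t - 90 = (t - 3)*(t^3 - 6*t^2 - t + 30) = (t - 5)*(t - 3)*(t^2 - t - 6) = (t - 5)*(t - 3)*(t + 2)*(t - 3)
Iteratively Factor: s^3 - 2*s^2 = (s)*(s^2 - 2*s) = s^2*(s - 2)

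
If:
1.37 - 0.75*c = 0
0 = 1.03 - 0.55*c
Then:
No Solution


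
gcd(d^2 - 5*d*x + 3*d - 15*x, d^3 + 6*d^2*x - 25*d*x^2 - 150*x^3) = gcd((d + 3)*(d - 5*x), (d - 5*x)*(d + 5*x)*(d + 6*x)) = -d + 5*x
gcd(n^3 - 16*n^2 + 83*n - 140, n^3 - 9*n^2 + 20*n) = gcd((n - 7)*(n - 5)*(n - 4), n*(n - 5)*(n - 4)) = n^2 - 9*n + 20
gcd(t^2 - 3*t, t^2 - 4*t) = t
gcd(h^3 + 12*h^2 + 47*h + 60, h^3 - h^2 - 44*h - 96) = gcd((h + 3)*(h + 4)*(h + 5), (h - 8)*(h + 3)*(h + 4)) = h^2 + 7*h + 12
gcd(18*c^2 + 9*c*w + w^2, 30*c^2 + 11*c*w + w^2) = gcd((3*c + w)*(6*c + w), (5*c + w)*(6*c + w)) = 6*c + w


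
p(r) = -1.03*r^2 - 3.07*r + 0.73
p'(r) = -2.06*r - 3.07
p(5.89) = -53.09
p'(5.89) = -15.20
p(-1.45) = 3.02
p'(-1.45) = -0.08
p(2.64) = -14.55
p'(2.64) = -8.51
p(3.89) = -26.80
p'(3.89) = -11.08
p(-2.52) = 1.93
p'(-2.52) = 2.12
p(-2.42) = 2.13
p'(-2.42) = 1.92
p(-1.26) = 2.96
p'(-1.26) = -0.47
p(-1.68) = 2.98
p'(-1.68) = 0.39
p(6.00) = -54.77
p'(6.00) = -15.43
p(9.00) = -110.33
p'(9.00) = -21.61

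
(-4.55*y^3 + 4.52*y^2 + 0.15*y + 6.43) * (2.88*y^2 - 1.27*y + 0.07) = -13.104*y^5 + 18.7961*y^4 - 5.6269*y^3 + 18.6443*y^2 - 8.1556*y + 0.4501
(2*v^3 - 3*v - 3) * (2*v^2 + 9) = 4*v^5 + 12*v^3 - 6*v^2 - 27*v - 27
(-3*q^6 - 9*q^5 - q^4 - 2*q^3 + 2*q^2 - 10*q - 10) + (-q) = -3*q^6 - 9*q^5 - q^4 - 2*q^3 + 2*q^2 - 11*q - 10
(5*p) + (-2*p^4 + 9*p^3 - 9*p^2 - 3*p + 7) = -2*p^4 + 9*p^3 - 9*p^2 + 2*p + 7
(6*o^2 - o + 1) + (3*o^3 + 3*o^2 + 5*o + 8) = 3*o^3 + 9*o^2 + 4*o + 9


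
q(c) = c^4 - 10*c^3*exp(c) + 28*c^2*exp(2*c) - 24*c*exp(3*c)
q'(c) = -10*c^3*exp(c) + 4*c^3 + 56*c^2*exp(2*c) - 30*c^2*exp(c) - 72*c*exp(3*c) + 56*c*exp(2*c) - 24*exp(3*c)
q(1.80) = -6586.88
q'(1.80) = -24596.05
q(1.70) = -4527.98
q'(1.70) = -17034.71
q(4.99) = -365056144.52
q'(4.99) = -1180071725.96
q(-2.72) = 68.91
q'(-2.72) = -80.67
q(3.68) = -4927449.49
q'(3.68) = -16527010.04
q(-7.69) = 3499.16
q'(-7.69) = -1817.76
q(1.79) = -6345.37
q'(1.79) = -23711.79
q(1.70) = -4527.98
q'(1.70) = -17034.71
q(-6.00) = 1301.36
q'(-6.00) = -861.31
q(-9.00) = 6561.90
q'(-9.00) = -2915.40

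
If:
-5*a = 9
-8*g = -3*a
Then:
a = -9/5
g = -27/40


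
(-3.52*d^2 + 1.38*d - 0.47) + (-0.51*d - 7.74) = -3.52*d^2 + 0.87*d - 8.21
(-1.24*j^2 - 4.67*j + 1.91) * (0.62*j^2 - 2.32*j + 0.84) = -0.7688*j^4 - 0.0186000000000002*j^3 + 10.977*j^2 - 8.354*j + 1.6044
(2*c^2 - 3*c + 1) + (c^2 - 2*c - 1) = 3*c^2 - 5*c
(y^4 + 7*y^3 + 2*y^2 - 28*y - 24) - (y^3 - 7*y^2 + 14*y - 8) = y^4 + 6*y^3 + 9*y^2 - 42*y - 16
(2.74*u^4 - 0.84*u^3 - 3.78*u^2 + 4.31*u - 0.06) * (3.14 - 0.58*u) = -1.5892*u^5 + 9.0908*u^4 - 0.4452*u^3 - 14.369*u^2 + 13.5682*u - 0.1884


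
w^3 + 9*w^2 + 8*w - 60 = (w - 2)*(w + 5)*(w + 6)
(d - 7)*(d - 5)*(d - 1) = d^3 - 13*d^2 + 47*d - 35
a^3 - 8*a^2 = a^2*(a - 8)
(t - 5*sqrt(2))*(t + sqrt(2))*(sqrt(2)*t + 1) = sqrt(2)*t^3 - 7*t^2 - 14*sqrt(2)*t - 10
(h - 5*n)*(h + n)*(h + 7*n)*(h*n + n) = h^4*n + 3*h^3*n^2 + h^3*n - 33*h^2*n^3 + 3*h^2*n^2 - 35*h*n^4 - 33*h*n^3 - 35*n^4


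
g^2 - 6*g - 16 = (g - 8)*(g + 2)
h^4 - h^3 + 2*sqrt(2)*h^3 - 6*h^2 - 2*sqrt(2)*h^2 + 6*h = h*(h - 1)*(h - sqrt(2))*(h + 3*sqrt(2))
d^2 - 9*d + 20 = (d - 5)*(d - 4)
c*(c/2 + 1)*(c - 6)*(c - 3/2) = c^4/2 - 11*c^3/4 - 3*c^2 + 9*c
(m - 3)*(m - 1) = m^2 - 4*m + 3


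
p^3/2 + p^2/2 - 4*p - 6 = (p/2 + 1)*(p - 3)*(p + 2)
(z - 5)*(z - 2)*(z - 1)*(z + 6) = z^4 - 2*z^3 - 31*z^2 + 92*z - 60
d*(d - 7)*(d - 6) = d^3 - 13*d^2 + 42*d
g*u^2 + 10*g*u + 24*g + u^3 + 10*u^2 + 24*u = (g + u)*(u + 4)*(u + 6)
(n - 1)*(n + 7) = n^2 + 6*n - 7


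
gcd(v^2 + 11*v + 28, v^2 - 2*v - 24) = v + 4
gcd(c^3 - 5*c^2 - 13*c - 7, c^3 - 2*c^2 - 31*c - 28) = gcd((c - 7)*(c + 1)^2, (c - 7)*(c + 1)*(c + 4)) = c^2 - 6*c - 7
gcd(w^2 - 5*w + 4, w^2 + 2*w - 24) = w - 4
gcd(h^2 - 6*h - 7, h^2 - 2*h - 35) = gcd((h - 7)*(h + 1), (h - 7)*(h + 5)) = h - 7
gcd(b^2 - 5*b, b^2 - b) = b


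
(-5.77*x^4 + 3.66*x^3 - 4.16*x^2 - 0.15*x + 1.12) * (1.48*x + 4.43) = -8.5396*x^5 - 20.1443*x^4 + 10.057*x^3 - 18.6508*x^2 + 0.9931*x + 4.9616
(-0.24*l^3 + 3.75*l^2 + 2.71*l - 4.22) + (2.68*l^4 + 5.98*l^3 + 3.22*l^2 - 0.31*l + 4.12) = 2.68*l^4 + 5.74*l^3 + 6.97*l^2 + 2.4*l - 0.0999999999999996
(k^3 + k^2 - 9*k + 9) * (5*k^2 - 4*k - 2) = 5*k^5 + k^4 - 51*k^3 + 79*k^2 - 18*k - 18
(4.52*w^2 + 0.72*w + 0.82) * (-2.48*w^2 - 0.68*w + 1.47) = -11.2096*w^4 - 4.8592*w^3 + 4.1212*w^2 + 0.5008*w + 1.2054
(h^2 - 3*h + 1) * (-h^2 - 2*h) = -h^4 + h^3 + 5*h^2 - 2*h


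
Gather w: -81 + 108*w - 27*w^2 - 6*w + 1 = -27*w^2 + 102*w - 80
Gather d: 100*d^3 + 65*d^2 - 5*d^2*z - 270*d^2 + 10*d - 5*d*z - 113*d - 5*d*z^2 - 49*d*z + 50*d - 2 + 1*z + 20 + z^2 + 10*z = 100*d^3 + d^2*(-5*z - 205) + d*(-5*z^2 - 54*z - 53) + z^2 + 11*z + 18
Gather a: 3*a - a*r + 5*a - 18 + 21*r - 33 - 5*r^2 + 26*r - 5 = a*(8 - r) - 5*r^2 + 47*r - 56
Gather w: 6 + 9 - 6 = 9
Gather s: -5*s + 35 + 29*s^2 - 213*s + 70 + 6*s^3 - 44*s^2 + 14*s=6*s^3 - 15*s^2 - 204*s + 105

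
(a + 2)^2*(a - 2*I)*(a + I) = a^4 + 4*a^3 - I*a^3 + 6*a^2 - 4*I*a^2 + 8*a - 4*I*a + 8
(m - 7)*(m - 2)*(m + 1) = m^3 - 8*m^2 + 5*m + 14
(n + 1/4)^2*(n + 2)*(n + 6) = n^4 + 17*n^3/2 + 257*n^2/16 + 13*n/2 + 3/4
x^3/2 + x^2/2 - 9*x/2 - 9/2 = (x/2 + 1/2)*(x - 3)*(x + 3)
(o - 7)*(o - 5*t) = o^2 - 5*o*t - 7*o + 35*t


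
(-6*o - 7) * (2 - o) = 6*o^2 - 5*o - 14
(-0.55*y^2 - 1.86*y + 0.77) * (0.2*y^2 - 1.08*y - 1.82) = -0.11*y^4 + 0.222*y^3 + 3.1638*y^2 + 2.5536*y - 1.4014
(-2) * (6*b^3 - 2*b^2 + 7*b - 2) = -12*b^3 + 4*b^2 - 14*b + 4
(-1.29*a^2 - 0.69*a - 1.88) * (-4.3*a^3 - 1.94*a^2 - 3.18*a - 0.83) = 5.547*a^5 + 5.4696*a^4 + 13.5248*a^3 + 6.9121*a^2 + 6.5511*a + 1.5604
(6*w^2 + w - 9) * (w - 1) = 6*w^3 - 5*w^2 - 10*w + 9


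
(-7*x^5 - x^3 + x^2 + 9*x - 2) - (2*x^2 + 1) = -7*x^5 - x^3 - x^2 + 9*x - 3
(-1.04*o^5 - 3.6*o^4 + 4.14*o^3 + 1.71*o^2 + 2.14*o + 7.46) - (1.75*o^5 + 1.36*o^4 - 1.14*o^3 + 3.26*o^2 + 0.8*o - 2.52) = -2.79*o^5 - 4.96*o^4 + 5.28*o^3 - 1.55*o^2 + 1.34*o + 9.98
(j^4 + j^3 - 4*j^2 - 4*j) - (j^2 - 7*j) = j^4 + j^3 - 5*j^2 + 3*j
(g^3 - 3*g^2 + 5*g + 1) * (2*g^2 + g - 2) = 2*g^5 - 5*g^4 + 5*g^3 + 13*g^2 - 9*g - 2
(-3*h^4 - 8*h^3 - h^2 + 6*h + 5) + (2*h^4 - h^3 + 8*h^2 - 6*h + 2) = -h^4 - 9*h^3 + 7*h^2 + 7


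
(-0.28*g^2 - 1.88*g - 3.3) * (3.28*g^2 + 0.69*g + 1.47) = -0.9184*g^4 - 6.3596*g^3 - 12.5328*g^2 - 5.0406*g - 4.851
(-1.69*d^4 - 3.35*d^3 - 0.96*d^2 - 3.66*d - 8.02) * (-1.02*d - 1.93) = 1.7238*d^5 + 6.6787*d^4 + 7.4447*d^3 + 5.586*d^2 + 15.2442*d + 15.4786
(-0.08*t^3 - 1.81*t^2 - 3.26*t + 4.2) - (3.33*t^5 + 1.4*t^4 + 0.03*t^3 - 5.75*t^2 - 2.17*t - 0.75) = -3.33*t^5 - 1.4*t^4 - 0.11*t^3 + 3.94*t^2 - 1.09*t + 4.95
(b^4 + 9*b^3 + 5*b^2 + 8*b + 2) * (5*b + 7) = 5*b^5 + 52*b^4 + 88*b^3 + 75*b^2 + 66*b + 14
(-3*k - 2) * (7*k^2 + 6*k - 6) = -21*k^3 - 32*k^2 + 6*k + 12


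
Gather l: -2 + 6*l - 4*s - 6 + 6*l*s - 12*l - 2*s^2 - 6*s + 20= l*(6*s - 6) - 2*s^2 - 10*s + 12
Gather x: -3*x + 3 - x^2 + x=-x^2 - 2*x + 3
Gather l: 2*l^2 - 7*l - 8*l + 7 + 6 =2*l^2 - 15*l + 13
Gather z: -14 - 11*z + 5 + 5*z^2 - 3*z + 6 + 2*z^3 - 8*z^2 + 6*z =2*z^3 - 3*z^2 - 8*z - 3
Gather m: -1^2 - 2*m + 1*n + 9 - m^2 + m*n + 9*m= -m^2 + m*(n + 7) + n + 8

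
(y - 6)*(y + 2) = y^2 - 4*y - 12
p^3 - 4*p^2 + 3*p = p*(p - 3)*(p - 1)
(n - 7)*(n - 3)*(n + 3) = n^3 - 7*n^2 - 9*n + 63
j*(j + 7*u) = j^2 + 7*j*u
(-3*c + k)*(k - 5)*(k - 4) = -3*c*k^2 + 27*c*k - 60*c + k^3 - 9*k^2 + 20*k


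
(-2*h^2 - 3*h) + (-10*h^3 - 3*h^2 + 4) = -10*h^3 - 5*h^2 - 3*h + 4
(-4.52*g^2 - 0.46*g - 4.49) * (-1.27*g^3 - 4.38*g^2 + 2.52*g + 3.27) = 5.7404*g^5 + 20.3818*g^4 - 3.6733*g^3 + 3.7266*g^2 - 12.819*g - 14.6823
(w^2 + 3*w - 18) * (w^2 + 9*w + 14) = w^4 + 12*w^3 + 23*w^2 - 120*w - 252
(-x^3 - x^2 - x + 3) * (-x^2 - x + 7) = x^5 + 2*x^4 - 5*x^3 - 9*x^2 - 10*x + 21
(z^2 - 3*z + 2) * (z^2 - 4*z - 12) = z^4 - 7*z^3 + 2*z^2 + 28*z - 24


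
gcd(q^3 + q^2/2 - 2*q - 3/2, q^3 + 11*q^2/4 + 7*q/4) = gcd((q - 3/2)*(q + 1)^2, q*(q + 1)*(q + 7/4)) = q + 1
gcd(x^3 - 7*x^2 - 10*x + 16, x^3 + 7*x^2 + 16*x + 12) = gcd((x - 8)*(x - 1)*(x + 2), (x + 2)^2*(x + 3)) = x + 2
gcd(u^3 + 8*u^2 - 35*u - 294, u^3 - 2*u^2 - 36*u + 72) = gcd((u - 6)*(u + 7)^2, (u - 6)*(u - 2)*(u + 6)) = u - 6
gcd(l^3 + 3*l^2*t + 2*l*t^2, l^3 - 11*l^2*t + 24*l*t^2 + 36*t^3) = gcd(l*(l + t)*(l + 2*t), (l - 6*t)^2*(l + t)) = l + t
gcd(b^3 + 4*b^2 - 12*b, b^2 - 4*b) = b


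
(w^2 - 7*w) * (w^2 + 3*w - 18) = w^4 - 4*w^3 - 39*w^2 + 126*w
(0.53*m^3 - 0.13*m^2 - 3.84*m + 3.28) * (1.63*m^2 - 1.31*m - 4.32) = 0.8639*m^5 - 0.9062*m^4 - 8.3785*m^3 + 10.9384*m^2 + 12.292*m - 14.1696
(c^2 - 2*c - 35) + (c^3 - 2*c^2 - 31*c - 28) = c^3 - c^2 - 33*c - 63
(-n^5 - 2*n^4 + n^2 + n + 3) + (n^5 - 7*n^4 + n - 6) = -9*n^4 + n^2 + 2*n - 3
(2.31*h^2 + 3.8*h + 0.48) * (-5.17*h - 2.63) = -11.9427*h^3 - 25.7213*h^2 - 12.4756*h - 1.2624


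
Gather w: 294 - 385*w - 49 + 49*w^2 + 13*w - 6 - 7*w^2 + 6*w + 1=42*w^2 - 366*w + 240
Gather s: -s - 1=-s - 1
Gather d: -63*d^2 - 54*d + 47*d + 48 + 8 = -63*d^2 - 7*d + 56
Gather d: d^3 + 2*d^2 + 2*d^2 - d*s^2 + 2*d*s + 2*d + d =d^3 + 4*d^2 + d*(-s^2 + 2*s + 3)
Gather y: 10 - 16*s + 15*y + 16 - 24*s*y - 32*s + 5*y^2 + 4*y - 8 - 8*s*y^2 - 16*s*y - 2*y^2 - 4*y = -48*s + y^2*(3 - 8*s) + y*(15 - 40*s) + 18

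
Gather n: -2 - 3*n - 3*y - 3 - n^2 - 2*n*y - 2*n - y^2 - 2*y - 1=-n^2 + n*(-2*y - 5) - y^2 - 5*y - 6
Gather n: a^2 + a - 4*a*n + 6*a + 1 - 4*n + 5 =a^2 + 7*a + n*(-4*a - 4) + 6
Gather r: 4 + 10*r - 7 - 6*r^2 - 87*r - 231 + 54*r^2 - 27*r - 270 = 48*r^2 - 104*r - 504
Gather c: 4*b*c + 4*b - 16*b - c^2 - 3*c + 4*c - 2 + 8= -12*b - c^2 + c*(4*b + 1) + 6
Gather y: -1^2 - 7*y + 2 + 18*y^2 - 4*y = 18*y^2 - 11*y + 1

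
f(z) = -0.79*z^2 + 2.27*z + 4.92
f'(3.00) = -2.47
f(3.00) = 4.62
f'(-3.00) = 7.01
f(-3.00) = -9.00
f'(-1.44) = 4.55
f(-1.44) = 0.01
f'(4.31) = -4.54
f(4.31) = 0.03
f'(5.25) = -6.02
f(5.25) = -4.94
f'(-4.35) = 9.14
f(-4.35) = -19.90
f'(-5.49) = 10.94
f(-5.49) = -31.35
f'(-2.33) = 5.95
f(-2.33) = -4.66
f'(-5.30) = 10.64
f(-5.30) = -29.30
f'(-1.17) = 4.12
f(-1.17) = 1.18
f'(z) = 2.27 - 1.58*z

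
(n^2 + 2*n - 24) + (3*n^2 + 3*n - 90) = 4*n^2 + 5*n - 114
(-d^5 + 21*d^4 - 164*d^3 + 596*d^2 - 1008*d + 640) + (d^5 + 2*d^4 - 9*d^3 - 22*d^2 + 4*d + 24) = 23*d^4 - 173*d^3 + 574*d^2 - 1004*d + 664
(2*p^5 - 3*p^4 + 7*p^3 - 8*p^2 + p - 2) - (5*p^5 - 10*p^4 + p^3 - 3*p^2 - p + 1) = -3*p^5 + 7*p^4 + 6*p^3 - 5*p^2 + 2*p - 3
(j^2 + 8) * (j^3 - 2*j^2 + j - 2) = j^5 - 2*j^4 + 9*j^3 - 18*j^2 + 8*j - 16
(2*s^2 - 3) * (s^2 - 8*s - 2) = 2*s^4 - 16*s^3 - 7*s^2 + 24*s + 6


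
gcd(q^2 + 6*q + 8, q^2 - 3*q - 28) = q + 4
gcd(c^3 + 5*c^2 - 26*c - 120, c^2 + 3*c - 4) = c + 4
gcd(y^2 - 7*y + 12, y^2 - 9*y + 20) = y - 4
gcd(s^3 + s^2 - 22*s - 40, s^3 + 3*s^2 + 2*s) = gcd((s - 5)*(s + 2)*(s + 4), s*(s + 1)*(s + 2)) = s + 2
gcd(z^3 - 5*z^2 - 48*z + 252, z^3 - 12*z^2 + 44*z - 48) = z - 6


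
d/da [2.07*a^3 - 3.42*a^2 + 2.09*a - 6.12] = 6.21*a^2 - 6.84*a + 2.09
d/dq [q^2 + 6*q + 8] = 2*q + 6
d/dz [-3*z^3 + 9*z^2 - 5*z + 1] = -9*z^2 + 18*z - 5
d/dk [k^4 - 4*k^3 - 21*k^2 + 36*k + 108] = 4*k^3 - 12*k^2 - 42*k + 36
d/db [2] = 0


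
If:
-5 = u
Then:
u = -5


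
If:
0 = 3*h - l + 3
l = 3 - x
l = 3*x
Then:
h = -1/4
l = 9/4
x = 3/4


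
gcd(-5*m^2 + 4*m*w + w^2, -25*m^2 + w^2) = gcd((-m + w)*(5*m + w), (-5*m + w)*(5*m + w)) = 5*m + w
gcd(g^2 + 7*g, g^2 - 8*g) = g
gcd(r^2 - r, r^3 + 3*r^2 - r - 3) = r - 1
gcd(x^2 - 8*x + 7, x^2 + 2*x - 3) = x - 1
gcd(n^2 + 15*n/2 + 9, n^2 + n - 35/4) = 1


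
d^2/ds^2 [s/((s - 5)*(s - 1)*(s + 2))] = 2*(3*s^5 - 12*s^4 + 23*s^3 - 60*s^2 + 120*s + 70)/(s^9 - 12*s^8 + 27*s^7 + 134*s^6 - 429*s^5 - 528*s^4 + 1637*s^3 + 270*s^2 - 2100*s + 1000)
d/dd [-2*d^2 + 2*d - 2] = 2 - 4*d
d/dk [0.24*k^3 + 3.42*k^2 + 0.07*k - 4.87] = 0.72*k^2 + 6.84*k + 0.07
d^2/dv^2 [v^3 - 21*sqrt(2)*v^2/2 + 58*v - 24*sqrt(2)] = 6*v - 21*sqrt(2)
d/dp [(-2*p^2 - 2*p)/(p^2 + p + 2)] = 4*(-2*p - 1)/(p^4 + 2*p^3 + 5*p^2 + 4*p + 4)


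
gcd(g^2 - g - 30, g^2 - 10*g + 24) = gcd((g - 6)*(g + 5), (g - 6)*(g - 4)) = g - 6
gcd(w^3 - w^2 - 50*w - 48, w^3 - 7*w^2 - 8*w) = w^2 - 7*w - 8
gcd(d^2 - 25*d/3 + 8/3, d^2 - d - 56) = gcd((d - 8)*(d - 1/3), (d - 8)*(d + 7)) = d - 8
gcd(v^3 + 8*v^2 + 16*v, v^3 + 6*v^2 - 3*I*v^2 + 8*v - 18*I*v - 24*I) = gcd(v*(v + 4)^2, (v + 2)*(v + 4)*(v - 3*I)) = v + 4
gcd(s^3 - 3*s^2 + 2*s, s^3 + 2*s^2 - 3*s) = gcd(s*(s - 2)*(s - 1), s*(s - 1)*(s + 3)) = s^2 - s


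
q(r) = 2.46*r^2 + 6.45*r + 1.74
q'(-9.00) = -37.83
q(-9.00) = 142.95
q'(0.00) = 6.45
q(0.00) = 1.74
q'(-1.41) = -0.49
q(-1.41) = -2.46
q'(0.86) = 10.68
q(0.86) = 9.11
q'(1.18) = 12.26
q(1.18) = 12.78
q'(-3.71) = -11.80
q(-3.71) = 11.67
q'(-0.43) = 4.33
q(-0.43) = -0.58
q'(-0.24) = 5.27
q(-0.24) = 0.33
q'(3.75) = 24.90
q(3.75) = 60.52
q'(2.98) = 21.11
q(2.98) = 42.81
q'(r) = 4.92*r + 6.45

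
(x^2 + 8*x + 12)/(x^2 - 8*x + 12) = (x^2 + 8*x + 12)/(x^2 - 8*x + 12)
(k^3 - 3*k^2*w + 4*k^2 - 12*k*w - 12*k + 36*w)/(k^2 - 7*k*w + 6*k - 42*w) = (-k^2 + 3*k*w + 2*k - 6*w)/(-k + 7*w)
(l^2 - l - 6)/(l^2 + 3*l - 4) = (l^2 - l - 6)/(l^2 + 3*l - 4)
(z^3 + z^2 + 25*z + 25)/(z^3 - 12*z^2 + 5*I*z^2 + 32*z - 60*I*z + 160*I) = (z^2 + z*(1 - 5*I) - 5*I)/(z^2 - 12*z + 32)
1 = 1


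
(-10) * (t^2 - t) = -10*t^2 + 10*t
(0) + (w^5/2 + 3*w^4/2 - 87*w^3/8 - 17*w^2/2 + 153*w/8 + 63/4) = w^5/2 + 3*w^4/2 - 87*w^3/8 - 17*w^2/2 + 153*w/8 + 63/4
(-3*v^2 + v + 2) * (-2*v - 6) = 6*v^3 + 16*v^2 - 10*v - 12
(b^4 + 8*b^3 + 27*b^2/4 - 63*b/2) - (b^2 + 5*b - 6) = b^4 + 8*b^3 + 23*b^2/4 - 73*b/2 + 6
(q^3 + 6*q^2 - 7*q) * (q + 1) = q^4 + 7*q^3 - q^2 - 7*q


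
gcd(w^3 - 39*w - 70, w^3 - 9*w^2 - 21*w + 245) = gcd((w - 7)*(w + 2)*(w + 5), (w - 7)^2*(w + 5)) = w^2 - 2*w - 35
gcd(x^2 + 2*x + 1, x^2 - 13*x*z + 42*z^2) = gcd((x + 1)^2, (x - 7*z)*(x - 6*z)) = 1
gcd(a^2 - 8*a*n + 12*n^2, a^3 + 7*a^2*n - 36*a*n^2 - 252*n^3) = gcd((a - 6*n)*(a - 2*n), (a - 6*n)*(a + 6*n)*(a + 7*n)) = a - 6*n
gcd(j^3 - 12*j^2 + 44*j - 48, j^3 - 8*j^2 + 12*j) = j^2 - 8*j + 12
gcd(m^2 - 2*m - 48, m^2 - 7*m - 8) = m - 8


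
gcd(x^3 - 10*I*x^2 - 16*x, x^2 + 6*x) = x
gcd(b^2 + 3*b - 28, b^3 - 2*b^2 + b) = 1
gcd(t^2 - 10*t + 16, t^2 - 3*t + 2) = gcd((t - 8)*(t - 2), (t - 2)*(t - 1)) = t - 2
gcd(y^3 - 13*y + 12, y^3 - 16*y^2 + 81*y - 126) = y - 3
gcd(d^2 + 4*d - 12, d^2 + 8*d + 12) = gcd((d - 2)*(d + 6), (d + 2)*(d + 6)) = d + 6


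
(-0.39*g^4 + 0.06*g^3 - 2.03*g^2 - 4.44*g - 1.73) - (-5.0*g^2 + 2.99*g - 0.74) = -0.39*g^4 + 0.06*g^3 + 2.97*g^2 - 7.43*g - 0.99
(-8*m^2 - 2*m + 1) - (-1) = -8*m^2 - 2*m + 2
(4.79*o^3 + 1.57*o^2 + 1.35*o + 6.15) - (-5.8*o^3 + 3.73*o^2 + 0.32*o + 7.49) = 10.59*o^3 - 2.16*o^2 + 1.03*o - 1.34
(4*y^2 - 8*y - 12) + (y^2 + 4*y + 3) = 5*y^2 - 4*y - 9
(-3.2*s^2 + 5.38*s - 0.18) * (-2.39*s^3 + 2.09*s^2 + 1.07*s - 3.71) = 7.648*s^5 - 19.5462*s^4 + 8.2504*s^3 + 17.2524*s^2 - 20.1524*s + 0.6678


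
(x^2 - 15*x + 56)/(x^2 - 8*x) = (x - 7)/x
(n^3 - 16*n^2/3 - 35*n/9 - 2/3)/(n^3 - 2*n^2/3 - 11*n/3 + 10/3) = (9*n^3 - 48*n^2 - 35*n - 6)/(3*(3*n^3 - 2*n^2 - 11*n + 10))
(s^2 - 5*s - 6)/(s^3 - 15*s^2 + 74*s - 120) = (s + 1)/(s^2 - 9*s + 20)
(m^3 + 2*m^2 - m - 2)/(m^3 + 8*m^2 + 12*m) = (m^2 - 1)/(m*(m + 6))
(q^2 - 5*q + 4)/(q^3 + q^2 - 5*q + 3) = (q - 4)/(q^2 + 2*q - 3)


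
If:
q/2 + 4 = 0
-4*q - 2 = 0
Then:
No Solution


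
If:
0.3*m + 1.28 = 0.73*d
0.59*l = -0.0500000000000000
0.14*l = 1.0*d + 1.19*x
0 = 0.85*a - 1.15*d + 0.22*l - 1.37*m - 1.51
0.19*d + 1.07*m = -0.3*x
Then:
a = 4.40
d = 1.80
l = -0.08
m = 0.11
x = -1.52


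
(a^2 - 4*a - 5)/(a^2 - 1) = (a - 5)/(a - 1)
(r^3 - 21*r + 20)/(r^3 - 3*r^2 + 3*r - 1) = (r^2 + r - 20)/(r^2 - 2*r + 1)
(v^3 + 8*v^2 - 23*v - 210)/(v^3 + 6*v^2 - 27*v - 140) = (v + 6)/(v + 4)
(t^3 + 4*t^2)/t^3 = (t + 4)/t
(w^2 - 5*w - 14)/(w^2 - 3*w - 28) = (w + 2)/(w + 4)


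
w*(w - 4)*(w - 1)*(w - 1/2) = w^4 - 11*w^3/2 + 13*w^2/2 - 2*w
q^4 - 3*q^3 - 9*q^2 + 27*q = q*(q - 3)^2*(q + 3)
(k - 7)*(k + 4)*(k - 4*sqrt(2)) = k^3 - 4*sqrt(2)*k^2 - 3*k^2 - 28*k + 12*sqrt(2)*k + 112*sqrt(2)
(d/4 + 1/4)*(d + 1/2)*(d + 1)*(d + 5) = d^4/4 + 15*d^3/8 + 29*d^2/8 + 21*d/8 + 5/8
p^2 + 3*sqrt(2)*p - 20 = (p - 2*sqrt(2))*(p + 5*sqrt(2))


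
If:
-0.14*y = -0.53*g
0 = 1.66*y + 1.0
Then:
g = -0.16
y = -0.60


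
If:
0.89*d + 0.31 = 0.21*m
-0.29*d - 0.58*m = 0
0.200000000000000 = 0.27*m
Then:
No Solution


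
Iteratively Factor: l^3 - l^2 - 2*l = (l)*(l^2 - l - 2) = l*(l + 1)*(l - 2)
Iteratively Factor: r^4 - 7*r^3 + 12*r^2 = (r)*(r^3 - 7*r^2 + 12*r) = r*(r - 4)*(r^2 - 3*r) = r*(r - 4)*(r - 3)*(r)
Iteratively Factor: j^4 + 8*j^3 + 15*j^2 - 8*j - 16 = (j + 4)*(j^3 + 4*j^2 - j - 4) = (j - 1)*(j + 4)*(j^2 + 5*j + 4) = (j - 1)*(j + 4)^2*(j + 1)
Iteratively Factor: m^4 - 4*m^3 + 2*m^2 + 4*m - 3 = (m - 1)*(m^3 - 3*m^2 - m + 3) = (m - 3)*(m - 1)*(m^2 - 1) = (m - 3)*(m - 1)*(m + 1)*(m - 1)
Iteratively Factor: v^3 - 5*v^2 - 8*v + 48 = (v - 4)*(v^2 - v - 12) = (v - 4)*(v + 3)*(v - 4)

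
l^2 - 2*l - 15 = (l - 5)*(l + 3)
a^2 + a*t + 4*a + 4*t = (a + 4)*(a + t)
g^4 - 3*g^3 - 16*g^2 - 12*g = g*(g - 6)*(g + 1)*(g + 2)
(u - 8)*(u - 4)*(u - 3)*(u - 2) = u^4 - 17*u^3 + 98*u^2 - 232*u + 192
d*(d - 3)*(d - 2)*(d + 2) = d^4 - 3*d^3 - 4*d^2 + 12*d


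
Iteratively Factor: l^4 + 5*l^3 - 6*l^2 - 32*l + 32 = (l - 1)*(l^3 + 6*l^2 - 32) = (l - 2)*(l - 1)*(l^2 + 8*l + 16) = (l - 2)*(l - 1)*(l + 4)*(l + 4)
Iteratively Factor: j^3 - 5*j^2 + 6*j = (j - 3)*(j^2 - 2*j) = (j - 3)*(j - 2)*(j)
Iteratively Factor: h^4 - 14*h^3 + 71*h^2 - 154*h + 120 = (h - 4)*(h^3 - 10*h^2 + 31*h - 30) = (h - 4)*(h - 3)*(h^2 - 7*h + 10) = (h - 5)*(h - 4)*(h - 3)*(h - 2)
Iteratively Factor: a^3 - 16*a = (a + 4)*(a^2 - 4*a) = a*(a + 4)*(a - 4)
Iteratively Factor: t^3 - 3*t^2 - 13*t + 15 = (t + 3)*(t^2 - 6*t + 5) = (t - 1)*(t + 3)*(t - 5)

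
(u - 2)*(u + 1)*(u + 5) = u^3 + 4*u^2 - 7*u - 10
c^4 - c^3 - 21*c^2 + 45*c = c*(c - 3)^2*(c + 5)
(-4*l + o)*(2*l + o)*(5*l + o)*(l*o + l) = -40*l^4*o - 40*l^4 - 18*l^3*o^2 - 18*l^3*o + 3*l^2*o^3 + 3*l^2*o^2 + l*o^4 + l*o^3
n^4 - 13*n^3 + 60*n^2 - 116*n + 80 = (n - 5)*(n - 4)*(n - 2)^2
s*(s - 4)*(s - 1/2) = s^3 - 9*s^2/2 + 2*s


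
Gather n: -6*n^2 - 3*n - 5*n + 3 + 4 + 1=-6*n^2 - 8*n + 8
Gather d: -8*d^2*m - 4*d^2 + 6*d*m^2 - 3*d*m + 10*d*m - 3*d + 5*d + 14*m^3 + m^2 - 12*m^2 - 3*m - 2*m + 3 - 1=d^2*(-8*m - 4) + d*(6*m^2 + 7*m + 2) + 14*m^3 - 11*m^2 - 5*m + 2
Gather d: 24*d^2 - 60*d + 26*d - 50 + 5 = 24*d^2 - 34*d - 45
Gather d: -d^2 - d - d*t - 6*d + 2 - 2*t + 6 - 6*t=-d^2 + d*(-t - 7) - 8*t + 8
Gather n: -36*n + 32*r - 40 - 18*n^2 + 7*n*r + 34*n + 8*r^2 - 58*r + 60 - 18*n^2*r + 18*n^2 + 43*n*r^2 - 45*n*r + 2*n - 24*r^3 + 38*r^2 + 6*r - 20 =-18*n^2*r + n*(43*r^2 - 38*r) - 24*r^3 + 46*r^2 - 20*r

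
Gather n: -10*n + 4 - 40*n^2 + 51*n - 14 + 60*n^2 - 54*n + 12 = 20*n^2 - 13*n + 2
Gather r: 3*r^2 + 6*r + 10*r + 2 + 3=3*r^2 + 16*r + 5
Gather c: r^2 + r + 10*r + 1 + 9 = r^2 + 11*r + 10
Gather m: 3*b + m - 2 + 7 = 3*b + m + 5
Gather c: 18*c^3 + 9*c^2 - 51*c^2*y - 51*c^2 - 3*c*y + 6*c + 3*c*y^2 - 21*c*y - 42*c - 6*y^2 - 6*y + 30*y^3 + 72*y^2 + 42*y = 18*c^3 + c^2*(-51*y - 42) + c*(3*y^2 - 24*y - 36) + 30*y^3 + 66*y^2 + 36*y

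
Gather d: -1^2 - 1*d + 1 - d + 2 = 2 - 2*d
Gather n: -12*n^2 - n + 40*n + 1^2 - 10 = -12*n^2 + 39*n - 9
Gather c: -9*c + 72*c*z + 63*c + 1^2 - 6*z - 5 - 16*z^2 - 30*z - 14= c*(72*z + 54) - 16*z^2 - 36*z - 18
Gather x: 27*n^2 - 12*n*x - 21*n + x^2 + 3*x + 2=27*n^2 - 21*n + x^2 + x*(3 - 12*n) + 2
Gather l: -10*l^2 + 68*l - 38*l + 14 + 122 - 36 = -10*l^2 + 30*l + 100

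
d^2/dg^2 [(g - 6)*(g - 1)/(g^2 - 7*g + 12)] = 12*(-3*g^2 + 21*g - 37)/(g^6 - 21*g^5 + 183*g^4 - 847*g^3 + 2196*g^2 - 3024*g + 1728)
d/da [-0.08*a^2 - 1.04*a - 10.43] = -0.16*a - 1.04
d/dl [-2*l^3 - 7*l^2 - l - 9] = -6*l^2 - 14*l - 1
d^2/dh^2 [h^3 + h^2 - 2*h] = 6*h + 2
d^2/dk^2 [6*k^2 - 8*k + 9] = 12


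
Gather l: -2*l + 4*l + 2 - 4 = 2*l - 2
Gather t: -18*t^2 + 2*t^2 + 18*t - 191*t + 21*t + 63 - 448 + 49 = -16*t^2 - 152*t - 336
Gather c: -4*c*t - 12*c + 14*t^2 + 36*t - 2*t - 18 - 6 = c*(-4*t - 12) + 14*t^2 + 34*t - 24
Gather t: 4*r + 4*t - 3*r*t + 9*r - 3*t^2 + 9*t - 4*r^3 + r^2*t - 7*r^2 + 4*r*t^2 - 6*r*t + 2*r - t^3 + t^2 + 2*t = -4*r^3 - 7*r^2 + 15*r - t^3 + t^2*(4*r - 2) + t*(r^2 - 9*r + 15)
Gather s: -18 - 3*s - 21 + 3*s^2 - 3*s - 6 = 3*s^2 - 6*s - 45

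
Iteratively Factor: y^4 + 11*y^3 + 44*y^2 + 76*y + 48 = (y + 2)*(y^3 + 9*y^2 + 26*y + 24) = (y + 2)*(y + 4)*(y^2 + 5*y + 6) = (y + 2)^2*(y + 4)*(y + 3)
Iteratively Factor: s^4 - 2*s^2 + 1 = (s + 1)*(s^3 - s^2 - s + 1) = (s - 1)*(s + 1)*(s^2 - 1) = (s - 1)*(s + 1)^2*(s - 1)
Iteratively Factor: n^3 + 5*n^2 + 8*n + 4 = (n + 2)*(n^2 + 3*n + 2) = (n + 1)*(n + 2)*(n + 2)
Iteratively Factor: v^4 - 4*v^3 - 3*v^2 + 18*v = (v)*(v^3 - 4*v^2 - 3*v + 18) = v*(v + 2)*(v^2 - 6*v + 9) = v*(v - 3)*(v + 2)*(v - 3)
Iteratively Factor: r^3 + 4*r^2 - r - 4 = (r - 1)*(r^2 + 5*r + 4) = (r - 1)*(r + 1)*(r + 4)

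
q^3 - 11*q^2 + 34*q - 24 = (q - 6)*(q - 4)*(q - 1)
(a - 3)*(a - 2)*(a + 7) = a^3 + 2*a^2 - 29*a + 42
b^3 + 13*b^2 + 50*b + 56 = (b + 2)*(b + 4)*(b + 7)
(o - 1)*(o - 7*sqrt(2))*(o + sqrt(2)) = o^3 - 6*sqrt(2)*o^2 - o^2 - 14*o + 6*sqrt(2)*o + 14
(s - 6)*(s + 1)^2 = s^3 - 4*s^2 - 11*s - 6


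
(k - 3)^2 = k^2 - 6*k + 9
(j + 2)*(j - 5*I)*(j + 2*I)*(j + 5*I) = j^4 + 2*j^3 + 2*I*j^3 + 25*j^2 + 4*I*j^2 + 50*j + 50*I*j + 100*I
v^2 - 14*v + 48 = (v - 8)*(v - 6)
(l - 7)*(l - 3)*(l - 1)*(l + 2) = l^4 - 9*l^3 + 9*l^2 + 41*l - 42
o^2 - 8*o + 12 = (o - 6)*(o - 2)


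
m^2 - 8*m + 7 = (m - 7)*(m - 1)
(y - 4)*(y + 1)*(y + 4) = y^3 + y^2 - 16*y - 16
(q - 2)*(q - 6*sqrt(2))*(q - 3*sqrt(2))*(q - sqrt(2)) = q^4 - 10*sqrt(2)*q^3 - 2*q^3 + 20*sqrt(2)*q^2 + 54*q^2 - 108*q - 36*sqrt(2)*q + 72*sqrt(2)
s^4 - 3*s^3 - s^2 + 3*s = s*(s - 3)*(s - 1)*(s + 1)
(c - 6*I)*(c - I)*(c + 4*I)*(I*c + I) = I*c^4 + 3*c^3 + I*c^3 + 3*c^2 + 22*I*c^2 + 24*c + 22*I*c + 24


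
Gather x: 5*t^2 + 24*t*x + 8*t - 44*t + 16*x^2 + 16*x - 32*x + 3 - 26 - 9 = 5*t^2 - 36*t + 16*x^2 + x*(24*t - 16) - 32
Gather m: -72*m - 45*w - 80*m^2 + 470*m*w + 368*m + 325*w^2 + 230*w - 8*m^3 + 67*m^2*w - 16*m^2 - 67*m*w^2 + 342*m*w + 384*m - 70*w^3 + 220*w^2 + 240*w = -8*m^3 + m^2*(67*w - 96) + m*(-67*w^2 + 812*w + 680) - 70*w^3 + 545*w^2 + 425*w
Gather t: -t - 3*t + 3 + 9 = 12 - 4*t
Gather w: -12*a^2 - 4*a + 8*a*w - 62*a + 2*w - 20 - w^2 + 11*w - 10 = -12*a^2 - 66*a - w^2 + w*(8*a + 13) - 30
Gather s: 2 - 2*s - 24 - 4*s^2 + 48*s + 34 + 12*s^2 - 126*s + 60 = 8*s^2 - 80*s + 72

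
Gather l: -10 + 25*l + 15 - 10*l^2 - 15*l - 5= -10*l^2 + 10*l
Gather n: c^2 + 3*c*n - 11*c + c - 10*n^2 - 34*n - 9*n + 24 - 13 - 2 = c^2 - 10*c - 10*n^2 + n*(3*c - 43) + 9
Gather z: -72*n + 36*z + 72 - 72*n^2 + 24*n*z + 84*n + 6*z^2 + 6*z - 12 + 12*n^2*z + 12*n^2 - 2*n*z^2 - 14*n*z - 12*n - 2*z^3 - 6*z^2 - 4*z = -60*n^2 - 2*n*z^2 - 2*z^3 + z*(12*n^2 + 10*n + 38) + 60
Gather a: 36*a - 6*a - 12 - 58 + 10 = 30*a - 60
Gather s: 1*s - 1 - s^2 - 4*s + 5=-s^2 - 3*s + 4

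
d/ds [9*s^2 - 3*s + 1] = 18*s - 3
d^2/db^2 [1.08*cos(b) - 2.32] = -1.08*cos(b)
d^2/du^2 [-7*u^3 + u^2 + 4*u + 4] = 2 - 42*u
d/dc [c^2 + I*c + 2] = 2*c + I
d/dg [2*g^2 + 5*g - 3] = 4*g + 5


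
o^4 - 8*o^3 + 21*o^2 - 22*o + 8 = (o - 4)*(o - 2)*(o - 1)^2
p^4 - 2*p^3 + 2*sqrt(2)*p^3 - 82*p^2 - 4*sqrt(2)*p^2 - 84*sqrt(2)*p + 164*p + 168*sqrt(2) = (p - 2)*(p - 6*sqrt(2))*(p + sqrt(2))*(p + 7*sqrt(2))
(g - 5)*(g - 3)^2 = g^3 - 11*g^2 + 39*g - 45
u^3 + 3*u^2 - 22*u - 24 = (u - 4)*(u + 1)*(u + 6)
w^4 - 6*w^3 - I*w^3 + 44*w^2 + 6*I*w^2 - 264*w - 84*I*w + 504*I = (w - 6)*(w - 6*I)*(w - 2*I)*(w + 7*I)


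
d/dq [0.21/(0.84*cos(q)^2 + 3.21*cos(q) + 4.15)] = (0.3528*cos(q) + 0.6741)*sin(q)/(0.84*cos(q)^2 + 3.21*cos(q) + 4.15)^2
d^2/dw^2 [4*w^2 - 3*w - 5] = 8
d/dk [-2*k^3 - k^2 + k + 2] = -6*k^2 - 2*k + 1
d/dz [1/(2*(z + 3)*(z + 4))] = (-z - 7/2)/(z^4 + 14*z^3 + 73*z^2 + 168*z + 144)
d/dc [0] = 0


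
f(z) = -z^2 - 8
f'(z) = -2*z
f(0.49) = -8.24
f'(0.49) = -0.98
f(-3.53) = -20.46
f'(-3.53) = 7.06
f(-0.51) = -8.26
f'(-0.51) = 1.02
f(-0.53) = -8.28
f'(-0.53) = 1.06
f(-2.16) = -12.67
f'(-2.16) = 4.32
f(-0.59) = -8.35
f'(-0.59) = 1.18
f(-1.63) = -10.66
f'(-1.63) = 3.26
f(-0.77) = -8.59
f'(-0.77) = 1.54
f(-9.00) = -89.00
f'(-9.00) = 18.00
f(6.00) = -44.00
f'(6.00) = -12.00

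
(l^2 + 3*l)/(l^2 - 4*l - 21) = l/(l - 7)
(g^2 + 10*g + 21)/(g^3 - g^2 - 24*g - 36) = (g + 7)/(g^2 - 4*g - 12)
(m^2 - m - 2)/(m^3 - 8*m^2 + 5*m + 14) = 1/(m - 7)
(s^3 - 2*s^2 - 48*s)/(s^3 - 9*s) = (s^2 - 2*s - 48)/(s^2 - 9)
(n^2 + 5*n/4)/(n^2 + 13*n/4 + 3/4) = n*(4*n + 5)/(4*n^2 + 13*n + 3)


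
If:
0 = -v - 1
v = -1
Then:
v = -1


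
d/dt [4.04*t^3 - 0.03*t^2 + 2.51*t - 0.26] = 12.12*t^2 - 0.06*t + 2.51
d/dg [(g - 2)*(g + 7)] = 2*g + 5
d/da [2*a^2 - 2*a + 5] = 4*a - 2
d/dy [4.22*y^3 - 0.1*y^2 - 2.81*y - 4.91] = 12.66*y^2 - 0.2*y - 2.81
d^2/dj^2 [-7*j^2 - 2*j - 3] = -14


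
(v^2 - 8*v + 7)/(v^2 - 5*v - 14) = (v - 1)/(v + 2)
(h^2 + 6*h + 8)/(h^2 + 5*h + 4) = (h + 2)/(h + 1)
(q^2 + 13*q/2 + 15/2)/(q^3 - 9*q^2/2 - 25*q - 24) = (q + 5)/(q^2 - 6*q - 16)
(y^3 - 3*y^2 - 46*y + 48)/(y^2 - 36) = (y^2 - 9*y + 8)/(y - 6)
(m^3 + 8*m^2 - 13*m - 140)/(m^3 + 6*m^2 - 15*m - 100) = (m + 7)/(m + 5)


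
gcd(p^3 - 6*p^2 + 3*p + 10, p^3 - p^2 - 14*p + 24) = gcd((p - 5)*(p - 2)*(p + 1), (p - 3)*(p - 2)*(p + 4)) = p - 2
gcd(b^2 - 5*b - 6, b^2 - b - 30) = b - 6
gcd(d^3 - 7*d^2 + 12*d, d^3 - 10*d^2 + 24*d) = d^2 - 4*d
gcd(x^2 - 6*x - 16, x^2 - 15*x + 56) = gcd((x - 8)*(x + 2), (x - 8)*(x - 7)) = x - 8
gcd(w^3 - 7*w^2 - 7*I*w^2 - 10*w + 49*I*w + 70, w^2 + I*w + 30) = w - 5*I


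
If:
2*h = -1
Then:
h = -1/2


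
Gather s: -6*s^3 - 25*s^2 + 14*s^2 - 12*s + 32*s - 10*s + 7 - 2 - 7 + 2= -6*s^3 - 11*s^2 + 10*s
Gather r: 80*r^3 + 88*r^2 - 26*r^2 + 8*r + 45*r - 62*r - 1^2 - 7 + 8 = 80*r^3 + 62*r^2 - 9*r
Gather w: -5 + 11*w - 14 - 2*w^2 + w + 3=-2*w^2 + 12*w - 16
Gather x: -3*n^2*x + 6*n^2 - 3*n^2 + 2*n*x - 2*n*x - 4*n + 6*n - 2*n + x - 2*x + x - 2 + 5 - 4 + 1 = -3*n^2*x + 3*n^2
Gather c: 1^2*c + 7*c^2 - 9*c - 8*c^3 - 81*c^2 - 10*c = -8*c^3 - 74*c^2 - 18*c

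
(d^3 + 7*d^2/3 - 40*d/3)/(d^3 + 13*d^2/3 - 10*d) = (3*d^2 + 7*d - 40)/(3*d^2 + 13*d - 30)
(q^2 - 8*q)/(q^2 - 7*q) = (q - 8)/(q - 7)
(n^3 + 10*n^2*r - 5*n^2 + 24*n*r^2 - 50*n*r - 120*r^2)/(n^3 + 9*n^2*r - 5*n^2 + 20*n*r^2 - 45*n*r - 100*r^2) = (n + 6*r)/(n + 5*r)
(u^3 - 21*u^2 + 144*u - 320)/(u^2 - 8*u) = u - 13 + 40/u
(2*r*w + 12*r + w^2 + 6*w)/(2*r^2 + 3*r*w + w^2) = (w + 6)/(r + w)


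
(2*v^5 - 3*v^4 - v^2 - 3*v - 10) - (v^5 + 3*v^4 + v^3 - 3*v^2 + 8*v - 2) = v^5 - 6*v^4 - v^3 + 2*v^2 - 11*v - 8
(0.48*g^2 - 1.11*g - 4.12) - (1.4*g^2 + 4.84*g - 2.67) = -0.92*g^2 - 5.95*g - 1.45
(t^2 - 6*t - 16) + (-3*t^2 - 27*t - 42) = -2*t^2 - 33*t - 58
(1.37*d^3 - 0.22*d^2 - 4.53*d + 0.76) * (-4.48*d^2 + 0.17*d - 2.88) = -6.1376*d^5 + 1.2185*d^4 + 16.3114*d^3 - 3.5413*d^2 + 13.1756*d - 2.1888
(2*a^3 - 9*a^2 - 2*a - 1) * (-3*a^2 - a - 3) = -6*a^5 + 25*a^4 + 9*a^3 + 32*a^2 + 7*a + 3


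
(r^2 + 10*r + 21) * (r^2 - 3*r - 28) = r^4 + 7*r^3 - 37*r^2 - 343*r - 588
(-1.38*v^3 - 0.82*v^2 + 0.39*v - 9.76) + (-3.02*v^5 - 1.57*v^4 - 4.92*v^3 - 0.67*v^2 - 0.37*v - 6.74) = -3.02*v^5 - 1.57*v^4 - 6.3*v^3 - 1.49*v^2 + 0.02*v - 16.5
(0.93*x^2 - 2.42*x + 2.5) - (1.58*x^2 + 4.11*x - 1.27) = -0.65*x^2 - 6.53*x + 3.77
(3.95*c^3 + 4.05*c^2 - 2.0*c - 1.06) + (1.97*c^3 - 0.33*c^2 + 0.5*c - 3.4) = 5.92*c^3 + 3.72*c^2 - 1.5*c - 4.46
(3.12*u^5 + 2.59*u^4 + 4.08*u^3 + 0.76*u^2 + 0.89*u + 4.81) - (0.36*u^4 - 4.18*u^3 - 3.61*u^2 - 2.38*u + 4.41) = 3.12*u^5 + 2.23*u^4 + 8.26*u^3 + 4.37*u^2 + 3.27*u + 0.399999999999999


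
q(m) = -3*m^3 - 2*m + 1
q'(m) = -9*m^2 - 2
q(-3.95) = 193.79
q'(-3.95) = -142.42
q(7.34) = -1200.02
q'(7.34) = -486.88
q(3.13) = -97.25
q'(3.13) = -90.17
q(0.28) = 0.37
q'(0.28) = -2.71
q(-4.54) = 290.81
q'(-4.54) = -187.50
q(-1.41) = 12.23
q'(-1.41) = -19.89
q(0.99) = -3.89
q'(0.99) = -10.82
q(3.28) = -111.42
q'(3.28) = -98.83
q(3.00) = -86.00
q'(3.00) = -83.00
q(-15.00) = 10156.00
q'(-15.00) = -2027.00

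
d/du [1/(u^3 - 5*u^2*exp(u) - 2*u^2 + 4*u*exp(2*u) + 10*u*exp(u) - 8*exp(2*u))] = (5*u^2*exp(u) - 3*u^2 - 8*u*exp(2*u) + 4*u + 12*exp(2*u) - 10*exp(u))/(u^3 - 5*u^2*exp(u) - 2*u^2 + 4*u*exp(2*u) + 10*u*exp(u) - 8*exp(2*u))^2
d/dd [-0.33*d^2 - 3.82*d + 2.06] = -0.66*d - 3.82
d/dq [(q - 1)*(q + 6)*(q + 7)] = 3*q^2 + 24*q + 29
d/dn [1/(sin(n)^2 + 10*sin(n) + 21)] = -2*(sin(n) + 5)*cos(n)/(sin(n)^2 + 10*sin(n) + 21)^2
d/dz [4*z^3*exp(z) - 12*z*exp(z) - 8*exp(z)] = 4*(z^3 + 3*z^2 - 3*z - 5)*exp(z)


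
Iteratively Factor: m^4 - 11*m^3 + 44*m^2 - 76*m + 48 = (m - 2)*(m^3 - 9*m^2 + 26*m - 24) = (m - 3)*(m - 2)*(m^2 - 6*m + 8) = (m - 3)*(m - 2)^2*(m - 4)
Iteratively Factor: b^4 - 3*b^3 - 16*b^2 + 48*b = (b - 3)*(b^3 - 16*b) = (b - 4)*(b - 3)*(b^2 + 4*b) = b*(b - 4)*(b - 3)*(b + 4)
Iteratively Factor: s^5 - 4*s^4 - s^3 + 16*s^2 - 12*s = (s - 2)*(s^4 - 2*s^3 - 5*s^2 + 6*s) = s*(s - 2)*(s^3 - 2*s^2 - 5*s + 6) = s*(s - 2)*(s + 2)*(s^2 - 4*s + 3) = s*(s - 3)*(s - 2)*(s + 2)*(s - 1)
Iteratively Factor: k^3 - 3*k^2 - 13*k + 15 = (k + 3)*(k^2 - 6*k + 5) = (k - 1)*(k + 3)*(k - 5)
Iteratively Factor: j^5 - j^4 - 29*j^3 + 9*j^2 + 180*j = (j - 3)*(j^4 + 2*j^3 - 23*j^2 - 60*j) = (j - 5)*(j - 3)*(j^3 + 7*j^2 + 12*j) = (j - 5)*(j - 3)*(j + 3)*(j^2 + 4*j) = j*(j - 5)*(j - 3)*(j + 3)*(j + 4)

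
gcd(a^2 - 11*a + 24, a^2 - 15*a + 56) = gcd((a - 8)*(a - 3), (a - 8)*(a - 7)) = a - 8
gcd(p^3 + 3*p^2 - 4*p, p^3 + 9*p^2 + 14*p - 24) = p^2 + 3*p - 4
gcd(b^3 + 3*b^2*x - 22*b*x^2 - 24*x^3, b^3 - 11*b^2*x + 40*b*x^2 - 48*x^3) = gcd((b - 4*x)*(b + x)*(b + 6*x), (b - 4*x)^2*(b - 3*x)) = -b + 4*x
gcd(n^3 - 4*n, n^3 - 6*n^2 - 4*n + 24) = n^2 - 4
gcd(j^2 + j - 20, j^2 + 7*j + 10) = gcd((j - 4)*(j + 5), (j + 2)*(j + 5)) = j + 5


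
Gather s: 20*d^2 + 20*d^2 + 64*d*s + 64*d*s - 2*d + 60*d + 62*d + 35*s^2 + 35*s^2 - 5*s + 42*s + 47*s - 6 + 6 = 40*d^2 + 120*d + 70*s^2 + s*(128*d + 84)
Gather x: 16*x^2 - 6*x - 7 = 16*x^2 - 6*x - 7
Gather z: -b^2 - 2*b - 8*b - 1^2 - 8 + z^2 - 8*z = -b^2 - 10*b + z^2 - 8*z - 9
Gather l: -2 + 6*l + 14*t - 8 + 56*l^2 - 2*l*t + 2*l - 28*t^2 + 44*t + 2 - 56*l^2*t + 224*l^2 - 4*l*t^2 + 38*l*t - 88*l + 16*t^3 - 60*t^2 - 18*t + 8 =l^2*(280 - 56*t) + l*(-4*t^2 + 36*t - 80) + 16*t^3 - 88*t^2 + 40*t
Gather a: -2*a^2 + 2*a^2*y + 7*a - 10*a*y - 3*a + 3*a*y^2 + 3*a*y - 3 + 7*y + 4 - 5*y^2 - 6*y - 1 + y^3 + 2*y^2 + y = a^2*(2*y - 2) + a*(3*y^2 - 7*y + 4) + y^3 - 3*y^2 + 2*y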